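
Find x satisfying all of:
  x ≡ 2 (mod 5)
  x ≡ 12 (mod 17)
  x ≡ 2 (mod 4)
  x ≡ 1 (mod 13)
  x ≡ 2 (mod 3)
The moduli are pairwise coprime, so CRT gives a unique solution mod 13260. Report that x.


Product of moduli M = 5 · 17 · 4 · 13 · 3 = 13260.
Merge one congruence at a time:
  Start: x ≡ 2 (mod 5).
  Combine with x ≡ 12 (mod 17); new modulus lcm = 85.
    Write x = 2 + 5·t and substitute into x ≡ 12 (mod 17): 5·t ≡ 12 − 2 = 10 (mod 17).
    The inverse of 5 mod 17 is 7 (since 5·7 = 35 = 2·17 + 1), so t ≡ 7·10 = 70 ≡ 2 (mod 17).
    Then x = 2 + 5·2 = 12, valid modulo lcm(5, 17) = 85: x ≡ 12 (mod 85).
  Combine with x ≡ 2 (mod 4); new modulus lcm = 340.
    Write x = 12 + 85·t and substitute into x ≡ 2 (mod 4): 85·t ≡ 2 − 12 = -10 (mod 4).
    Reduce coefficients mod 4: 1·t ≡ 2 (mod 4).
    So t ≡ 2 (mod 4).
    Then x = 12 + 85·2 = 182, valid modulo lcm(85, 4) = 340: x ≡ 182 (mod 340).
  Combine with x ≡ 1 (mod 13); new modulus lcm = 4420.
    Write x = 182 + 340·t and substitute into x ≡ 1 (mod 13): 340·t ≡ 1 − 182 = -181 (mod 13).
    Reduce coefficients mod 13: 2·t ≡ 1 (mod 13).
    The inverse of 2 mod 13 is 7 (since 2·7 = 14 = 1·13 + 1), so t ≡ 7·1 = 7 ≡ 7 (mod 13).
    Then x = 182 + 340·7 = 2562, valid modulo lcm(340, 13) = 4420: x ≡ 2562 (mod 4420).
  Combine with x ≡ 2 (mod 3); new modulus lcm = 13260.
    Write x = 2562 + 4420·t and substitute into x ≡ 2 (mod 3): 4420·t ≡ 2 − 2562 = -2560 (mod 3).
    Reduce coefficients mod 3: 1·t ≡ 2 (mod 3).
    So t ≡ 2 (mod 3).
    Then x = 2562 + 4420·2 = 11402, valid modulo lcm(4420, 3) = 13260: x ≡ 11402 (mod 13260).
Verify against each original: 11402 mod 5 = 2, 11402 mod 17 = 12, 11402 mod 4 = 2, 11402 mod 13 = 1, 11402 mod 3 = 2.

x ≡ 11402 (mod 13260).


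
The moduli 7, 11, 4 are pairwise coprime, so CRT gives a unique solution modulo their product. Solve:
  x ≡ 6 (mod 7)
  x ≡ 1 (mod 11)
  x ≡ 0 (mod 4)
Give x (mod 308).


Moduli 7, 11, 4 are pairwise coprime; by CRT there is a unique solution modulo M = 7 · 11 · 4 = 308.
Solve pairwise, accumulating the modulus:
  Start with x ≡ 6 (mod 7).
  Combine with x ≡ 1 (mod 11): since gcd(7, 11) = 1, we get a unique residue mod 77.
    Write x = 6 + 7·t and substitute into x ≡ 1 (mod 11): 7·t ≡ 1 − 6 = -5 (mod 11).
    Reduce coefficients mod 11: 7·t ≡ 6 (mod 11).
    The inverse of 7 mod 11 is 8 (since 7·8 = 56 = 5·11 + 1), so t ≡ 8·6 = 48 ≡ 4 (mod 11).
    Then x = 6 + 7·4 = 34, valid modulo lcm(7, 11) = 77: x ≡ 34 (mod 77).
  Combine with x ≡ 0 (mod 4): since gcd(77, 4) = 1, we get a unique residue mod 308.
    Write x = 34 + 77·t and substitute into x ≡ 0 (mod 4): 77·t ≡ 0 − 34 = -34 (mod 4).
    Reduce coefficients mod 4: 1·t ≡ 2 (mod 4).
    So t ≡ 2 (mod 4).
    Then x = 34 + 77·2 = 188, valid modulo lcm(77, 4) = 308: x ≡ 188 (mod 308).
Verify: 188 mod 7 = 6 ✓, 188 mod 11 = 1 ✓, 188 mod 4 = 0 ✓.

x ≡ 188 (mod 308).


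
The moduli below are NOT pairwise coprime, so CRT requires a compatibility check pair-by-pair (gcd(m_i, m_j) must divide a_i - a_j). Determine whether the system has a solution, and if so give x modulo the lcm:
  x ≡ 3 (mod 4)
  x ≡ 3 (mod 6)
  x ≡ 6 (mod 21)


Moduli 4, 6, 21 are not pairwise coprime, so CRT works modulo lcm(m_i) when all pairwise compatibility conditions hold.
Pairwise compatibility: gcd(m_i, m_j) must divide a_i - a_j for every pair.
Merge one congruence at a time:
  Start: x ≡ 3 (mod 4).
  Combine with x ≡ 3 (mod 6): gcd(4, 6) = 2; 3 - 3 = 0, which IS divisible by 2, so compatible.
    Write x = 3 + 4·t and substitute into x ≡ 3 (mod 6): 4·t ≡ 3 − 3 = 0 (mod 6).
    Divide the congruence (and modulus) by g = 2: 2·t ≡ 0 (mod 3).
    The inverse of 2 mod 3 is 2 (since 2·2 = 4 = 1·3 + 1), so t ≡ 2·0 = 0 ≡ 0 (mod 3).
    Then x = 3 + 4·0 = 3, valid modulo lcm(4, 6) = 12: x ≡ 3 (mod 12).
  Combine with x ≡ 6 (mod 21): gcd(12, 21) = 3; 6 - 3 = 3, which IS divisible by 3, so compatible.
    Write x = 3 + 12·t and substitute into x ≡ 6 (mod 21): 12·t ≡ 6 − 3 = 3 (mod 21).
    Divide the congruence (and modulus) by g = 3: 4·t ≡ 1 (mod 7).
    The inverse of 4 mod 7 is 2 (since 4·2 = 8 = 1·7 + 1), so t ≡ 2·1 = 2 ≡ 2 (mod 7).
    Then x = 3 + 12·2 = 27, valid modulo lcm(12, 21) = 84: x ≡ 27 (mod 84).
Verify: 27 mod 4 = 3, 27 mod 6 = 3, 27 mod 21 = 6.

x ≡ 27 (mod 84).


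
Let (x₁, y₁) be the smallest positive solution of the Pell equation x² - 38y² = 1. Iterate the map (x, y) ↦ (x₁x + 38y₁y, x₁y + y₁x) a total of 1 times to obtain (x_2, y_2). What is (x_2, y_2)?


Step 1: Find the fundamental solution (x₁, y₁) of x² - 38y² = 1.
  Expand √38 as a continued fraction. a₀ = ⌊√38⌋ = 6; iterate m_{k+1} = d_k·a_k − m_k, d_{k+1} = (38 − m_{k+1}²)/d_k, a_{k+1} = ⌊(a₀ + m_{k+1})/d_{k+1}⌋ (starting m₀ = 0, d₀ = 1), with convergents p_k = a_k·p_{k-1} + p_{k-2}, q_k = a_k·q_{k-1} + q_{k-2} (p₋₁ = 1, q₋₁ = 0):
  k = 0: a₀ = 6; p₀/q₀ = 6/1; p₀² − 38·q₀² = 36 − 38 = -2.
  k = 1: m = 6, d = 2, a = ⌊(6 + 6)/2⌋ = 6; p/q = (6·6 + 1)/(6·1 + 0) = 37/6; p² − 38·q² = 1369 − 1368 = 1.
  The first convergent with p² − 38·q² = 1 gives the fundamental solution (x₁, y₁) = (37, 6).
Step 2: Apply the recurrence (x_{n+1}, y_{n+1}) = (x₁x_n + 38y₁y_n, x₁y_n + y₁x_n) repeatedly.
  From (x_1, y_1) = (37, 6): x_2 = 37·37 + 38·6·6 = 2737; y_2 = 37·6 + 6·37 = 444.
Step 3: Verify x_2² - 38·y_2² = 7491169 - 7491168 = 1 (should be 1). ✓

(x_1, y_1) = (37, 6); (x_2, y_2) = (2737, 444).


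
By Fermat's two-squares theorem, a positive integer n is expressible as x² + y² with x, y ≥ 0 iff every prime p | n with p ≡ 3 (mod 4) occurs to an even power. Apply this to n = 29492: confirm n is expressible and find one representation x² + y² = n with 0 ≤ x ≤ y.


Step 1: Factor n = 29492 = 2^2 · 73 · 101.
Step 2: Check the mod-4 condition on each prime factor: 2 = 2 (special); 73 ≡ 1 (mod 4), exponent 1; 101 ≡ 1 (mod 4), exponent 1.
All primes ≡ 3 (mod 4) appear to even exponent (or don't appear), so by the two-squares theorem n IS expressible as a sum of two squares.
Step 3: Build a representation. Group n = k² · m with k = 2 and m = 73 · 101 = 7373 (a product of primes ≡ 1 (mod 4)); a representation of m scales to one of n via (k·x)² + (k·y)² = k²(x² + y²). Each prime p ≡ 1 (mod 4) is itself a sum of two squares; find a² by testing p − a² for a perfect square:
  73: 73 − 1² = 72, 73 − 2² = 69, 73 − 3² = 64 = 8² ⇒ 73 = 3² + 8².
  101: 101 − 1² = 100 = 10² ⇒ 101 = 1² + 10².
  Combine using the Brahmagupta–Fibonacci identity (a² + b²)(c² + d²) = (ac − bd)² + (ad + bc)² = (ac + bd)² + (ad − bc)²:
  73 · 101 = 7373: from (3² + 8²)(1² + 10²), take (3·1 − 8·10, 3·10 + 8·1) = (3 − 80, 30 + 8) = (-77, 38); dropping signs (only squares matter) gives (77, 38); check 77² + 38² = 5929 + 1444 = 7373 ✓.
  Scale by k = 2: (2·77, 2·38) = (154, 76).
Step 4: Order so x ≤ y and verify: 76² + 154² = 5776 + 23716 = 29492 = n. ✓

n = 29492 = 76² + 154² (one valid representation with x ≤ y).


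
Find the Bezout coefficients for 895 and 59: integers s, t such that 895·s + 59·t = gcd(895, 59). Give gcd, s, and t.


Euclidean algorithm on (895, 59) — divide until remainder is 0:
  895 = 15 · 59 + 10
  59 = 5 · 10 + 9
  10 = 1 · 9 + 1
  9 = 9 · 1 + 0
gcd(895, 59) = 1.
Track Bezout coefficients alongside the remainders: start with r₀ = 895 = a·1 + b·0 (s = 1, t = 0) and r₁ = 59 = a·0 + b·1 (s = 0, t = 1); each new remainder r_{k+1} = r_{k-1} − q_k·r_k inherits s_{k+1} = s_{k-1} − q_k·s_k, t_{k+1} = t_{k-1} − q_k·t_k, so r_k = a·s_k + b·t_k at every step:
  q = 15: r = 10, s = 1 − 15·0 = 1, t = 0 − 15·1 = -15  (check: 895·1 + 59·(-15) = 10)
  q = 5: r = 9, s = 0 − 5·1 = -5, t = 1 − 5·(-15) = 76  (check: 895·(-5) + 59·76 = 9)
  q = 1: r = 1, s = 1 − 1·(-5) = 6, t = -15 − 1·76 = -91  (check: 895·6 + 59·(-91) = 1)
The row with r = 1 (the gcd) gives the Bezout coefficients s = 6, t = -91.
Result: 895 · (6) + 59 · (-91) = 1.

gcd(895, 59) = 1; s = 6, t = -91 (check: 895·6 + 59·(-91) = 1).


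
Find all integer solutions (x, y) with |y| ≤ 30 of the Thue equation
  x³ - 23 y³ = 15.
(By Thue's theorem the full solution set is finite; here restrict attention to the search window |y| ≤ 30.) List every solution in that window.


The equation is x³ - 23y³ = 15. For fixed y, x³ = 23·y³ + 15, so a solution requires the RHS to be a perfect cube.
Strategy: iterate y from -30 to 30, compute RHS = 23·y³ + 15, and check whether it is a (positive or negative) perfect cube.
Check small values of y:
  y = 0: RHS = 15 is not a perfect cube.
  y = 1: RHS = 38 is not a perfect cube.
  y = -1: RHS = -8 = (-2)³ ⇒ x = -2 works.
  y = 2: RHS = 199 is not a perfect cube.
  y = -2: RHS = -169 is not a perfect cube.
  y = 3: RHS = 636 is not a perfect cube.
  y = -3: RHS = -606 is not a perfect cube.
Continuing the search up to |y| = 30 finds no further solutions beyond those listed.
Collected solutions: (-2, -1).

Solutions (with |y| ≤ 30): (-2, -1).


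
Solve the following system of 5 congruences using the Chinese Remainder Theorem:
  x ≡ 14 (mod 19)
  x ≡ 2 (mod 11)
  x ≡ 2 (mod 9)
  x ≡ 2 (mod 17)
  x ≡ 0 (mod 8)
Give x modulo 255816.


Product of moduli M = 19 · 11 · 9 · 17 · 8 = 255816.
Merge one congruence at a time:
  Start: x ≡ 14 (mod 19).
  Combine with x ≡ 2 (mod 11); new modulus lcm = 209.
    Write x = 14 + 19·t and substitute into x ≡ 2 (mod 11): 19·t ≡ 2 − 14 = -12 (mod 11).
    Reduce coefficients mod 11: 8·t ≡ 10 (mod 11).
    The inverse of 8 mod 11 is 7 (since 8·7 = 56 = 5·11 + 1), so t ≡ 7·10 = 70 ≡ 4 (mod 11).
    Then x = 14 + 19·4 = 90, valid modulo lcm(19, 11) = 209: x ≡ 90 (mod 209).
  Combine with x ≡ 2 (mod 9); new modulus lcm = 1881.
    Write x = 90 + 209·t and substitute into x ≡ 2 (mod 9): 209·t ≡ 2 − 90 = -88 (mod 9).
    Reduce coefficients mod 9: 2·t ≡ 2 (mod 9).
    The inverse of 2 mod 9 is 5 (since 2·5 = 10 = 1·9 + 1), so t ≡ 5·2 = 10 ≡ 1 (mod 9).
    Then x = 90 + 209·1 = 299, valid modulo lcm(209, 9) = 1881: x ≡ 299 (mod 1881).
  Combine with x ≡ 2 (mod 17); new modulus lcm = 31977.
    Write x = 299 + 1881·t and substitute into x ≡ 2 (mod 17): 1881·t ≡ 2 − 299 = -297 (mod 17).
    Reduce coefficients mod 17: 11·t ≡ 9 (mod 17).
    The inverse of 11 mod 17 is 14 (since 11·14 = 154 = 9·17 + 1), so t ≡ 14·9 = 126 ≡ 7 (mod 17).
    Then x = 299 + 1881·7 = 13466, valid modulo lcm(1881, 17) = 31977: x ≡ 13466 (mod 31977).
  Combine with x ≡ 0 (mod 8); new modulus lcm = 255816.
    Write x = 13466 + 31977·t and substitute into x ≡ 0 (mod 8): 31977·t ≡ 0 − 13466 = -13466 (mod 8).
    Reduce coefficients mod 8: 1·t ≡ 6 (mod 8).
    So t ≡ 6 (mod 8).
    Then x = 13466 + 31977·6 = 205328, valid modulo lcm(31977, 8) = 255816: x ≡ 205328 (mod 255816).
Verify against each original: 205328 mod 19 = 14, 205328 mod 11 = 2, 205328 mod 9 = 2, 205328 mod 17 = 2, 205328 mod 8 = 0.

x ≡ 205328 (mod 255816).


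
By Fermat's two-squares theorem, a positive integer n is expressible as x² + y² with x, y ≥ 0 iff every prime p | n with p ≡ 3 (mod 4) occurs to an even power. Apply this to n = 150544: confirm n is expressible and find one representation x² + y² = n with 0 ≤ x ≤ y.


Step 1: Factor n = 150544 = 2^4 · 97^2.
Step 2: Check the mod-4 condition on each prime factor: 2 = 2 (special); 97 ≡ 1 (mod 4), exponent 2.
All primes ≡ 3 (mod 4) appear to even exponent (or don't appear), so by the two-squares theorem n IS expressible as a sum of two squares.
Step 3: Build a representation. Group n = k² · m with k = 4 and m = 97 · 97 = 9409 (a product of primes ≡ 1 (mod 4)); a representation of m scales to one of n via (k·x)² + (k·y)² = k²(x² + y²). Each prime p ≡ 1 (mod 4) is itself a sum of two squares; find a² by testing p − a² for a perfect square:
  97: 97 − 1² = 96, 97 − 2² = 93, 97 − 3² = 88, 97 − 4² = 81 = 9² ⇒ 97 = 4² + 9².
  Combine using the Brahmagupta–Fibonacci identity (a² + b²)(c² + d²) = (ac − bd)² + (ad + bc)² = (ac + bd)² + (ad − bc)²:
  97 · 97 = 9409: from (4² + 9²)(4² + 9²), take (4·4 − 9·9, 4·9 + 9·4) = (16 − 81, 36 + 36) = (-65, 72); dropping signs (only squares matter) gives (65, 72); check 65² + 72² = 4225 + 5184 = 9409 ✓.
  Scale by k = 4: (4·65, 4·72) = (260, 288).
Step 4: Order so x ≤ y and verify: 260² + 288² = 67600 + 82944 = 150544 = n. ✓

n = 150544 = 260² + 288² (one valid representation with x ≤ y).


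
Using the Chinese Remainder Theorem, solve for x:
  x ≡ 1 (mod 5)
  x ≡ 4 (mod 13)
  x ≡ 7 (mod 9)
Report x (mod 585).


Moduli 5, 13, 9 are pairwise coprime; by CRT there is a unique solution modulo M = 5 · 13 · 9 = 585.
Solve pairwise, accumulating the modulus:
  Start with x ≡ 1 (mod 5).
  Combine with x ≡ 4 (mod 13): since gcd(5, 13) = 1, we get a unique residue mod 65.
    Write x = 1 + 5·t and substitute into x ≡ 4 (mod 13): 5·t ≡ 4 − 1 = 3 (mod 13).
    The inverse of 5 mod 13 is 8 (since 5·8 = 40 = 3·13 + 1), so t ≡ 8·3 = 24 ≡ 11 (mod 13).
    Then x = 1 + 5·11 = 56, valid modulo lcm(5, 13) = 65: x ≡ 56 (mod 65).
  Combine with x ≡ 7 (mod 9): since gcd(65, 9) = 1, we get a unique residue mod 585.
    Write x = 56 + 65·t and substitute into x ≡ 7 (mod 9): 65·t ≡ 7 − 56 = -49 (mod 9).
    Reduce coefficients mod 9: 2·t ≡ 5 (mod 9).
    The inverse of 2 mod 9 is 5 (since 2·5 = 10 = 1·9 + 1), so t ≡ 5·5 = 25 ≡ 7 (mod 9).
    Then x = 56 + 65·7 = 511, valid modulo lcm(65, 9) = 585: x ≡ 511 (mod 585).
Verify: 511 mod 5 = 1 ✓, 511 mod 13 = 4 ✓, 511 mod 9 = 7 ✓.

x ≡ 511 (mod 585).


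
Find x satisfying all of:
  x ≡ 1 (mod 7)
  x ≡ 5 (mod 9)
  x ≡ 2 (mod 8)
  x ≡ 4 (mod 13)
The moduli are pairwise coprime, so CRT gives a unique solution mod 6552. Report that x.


Product of moduli M = 7 · 9 · 8 · 13 = 6552.
Merge one congruence at a time:
  Start: x ≡ 1 (mod 7).
  Combine with x ≡ 5 (mod 9); new modulus lcm = 63.
    Write x = 1 + 7·t and substitute into x ≡ 5 (mod 9): 7·t ≡ 5 − 1 = 4 (mod 9).
    The inverse of 7 mod 9 is 4 (since 7·4 = 28 = 3·9 + 1), so t ≡ 4·4 = 16 ≡ 7 (mod 9).
    Then x = 1 + 7·7 = 50, valid modulo lcm(7, 9) = 63: x ≡ 50 (mod 63).
  Combine with x ≡ 2 (mod 8); new modulus lcm = 504.
    Write x = 50 + 63·t and substitute into x ≡ 2 (mod 8): 63·t ≡ 2 − 50 = -48 (mod 8).
    Reduce coefficients mod 8: 7·t ≡ 0 (mod 8).
    The inverse of 7 mod 8 is 7 (since 7·7 = 49 = 6·8 + 1), so t ≡ 7·0 = 0 ≡ 0 (mod 8).
    Then x = 50 + 63·0 = 50, valid modulo lcm(63, 8) = 504: x ≡ 50 (mod 504).
  Combine with x ≡ 4 (mod 13); new modulus lcm = 6552.
    Write x = 50 + 504·t and substitute into x ≡ 4 (mod 13): 504·t ≡ 4 − 50 = -46 (mod 13).
    Reduce coefficients mod 13: 10·t ≡ 6 (mod 13).
    The inverse of 10 mod 13 is 4 (since 10·4 = 40 = 3·13 + 1), so t ≡ 4·6 = 24 ≡ 11 (mod 13).
    Then x = 50 + 504·11 = 5594, valid modulo lcm(504, 13) = 6552: x ≡ 5594 (mod 6552).
Verify against each original: 5594 mod 7 = 1, 5594 mod 9 = 5, 5594 mod 8 = 2, 5594 mod 13 = 4.

x ≡ 5594 (mod 6552).


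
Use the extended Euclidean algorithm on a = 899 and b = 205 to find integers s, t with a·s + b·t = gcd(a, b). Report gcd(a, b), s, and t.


Euclidean algorithm on (899, 205) — divide until remainder is 0:
  899 = 4 · 205 + 79
  205 = 2 · 79 + 47
  79 = 1 · 47 + 32
  47 = 1 · 32 + 15
  32 = 2 · 15 + 2
  15 = 7 · 2 + 1
  2 = 2 · 1 + 0
gcd(899, 205) = 1.
Track Bezout coefficients alongside the remainders: start with r₀ = 899 = a·1 + b·0 (s = 1, t = 0) and r₁ = 205 = a·0 + b·1 (s = 0, t = 1); each new remainder r_{k+1} = r_{k-1} − q_k·r_k inherits s_{k+1} = s_{k-1} − q_k·s_k, t_{k+1} = t_{k-1} − q_k·t_k, so r_k = a·s_k + b·t_k at every step:
  q = 4: r = 79, s = 1 − 4·0 = 1, t = 0 − 4·1 = -4  (check: 899·1 + 205·(-4) = 79)
  q = 2: r = 47, s = 0 − 2·1 = -2, t = 1 − 2·(-4) = 9  (check: 899·(-2) + 205·9 = 47)
  q = 1: r = 32, s = 1 − 1·(-2) = 3, t = -4 − 1·9 = -13  (check: 899·3 + 205·(-13) = 32)
  q = 1: r = 15, s = -2 − 1·3 = -5, t = 9 − 1·(-13) = 22  (check: 899·(-5) + 205·22 = 15)
  q = 2: r = 2, s = 3 − 2·(-5) = 13, t = -13 − 2·22 = -57  (check: 899·13 + 205·(-57) = 2)
  q = 7: r = 1, s = -5 − 7·13 = -96, t = 22 − 7·(-57) = 421  (check: 899·(-96) + 205·421 = 1)
The row with r = 1 (the gcd) gives the Bezout coefficients s = -96, t = 421.
Result: 899 · (-96) + 205 · (421) = 1.

gcd(899, 205) = 1; s = -96, t = 421 (check: 899·(-96) + 205·421 = 1).


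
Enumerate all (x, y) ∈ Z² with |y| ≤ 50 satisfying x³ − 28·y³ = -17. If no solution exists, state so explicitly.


The equation is x³ - 28y³ = -17. For fixed y, x³ = 28·y³ − 17, so a solution requires the RHS to be a perfect cube.
Strategy: iterate y from -50 to 50, compute RHS = 28·y³ − 17, and check whether it is a (positive or negative) perfect cube.
Check small values of y:
  y = 0: RHS = -17 is not a perfect cube.
  y = 1: RHS = 11 is not a perfect cube.
  y = -1: RHS = -45 is not a perfect cube.
  y = 2: RHS = 207 is not a perfect cube.
  y = -2: RHS = -241 is not a perfect cube.
  y = 3: RHS = 739 is not a perfect cube.
  y = -3: RHS = -773 is not a perfect cube.
Continuing the search up to |y| = 50 finds no solutions either.
No (x, y) in the scanned range satisfies the equation.

No integer solutions with |y| ≤ 50.


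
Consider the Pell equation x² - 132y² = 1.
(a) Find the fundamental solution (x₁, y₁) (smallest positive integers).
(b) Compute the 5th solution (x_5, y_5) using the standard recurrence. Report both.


Step 1: Find the fundamental solution (x₁, y₁) of x² - 132y² = 1.
  Expand √132 as a continued fraction. a₀ = ⌊√132⌋ = 11; iterate m_{k+1} = d_k·a_k − m_k, d_{k+1} = (132 − m_{k+1}²)/d_k, a_{k+1} = ⌊(a₀ + m_{k+1})/d_{k+1}⌋ (starting m₀ = 0, d₀ = 1), with convergents p_k = a_k·p_{k-1} + p_{k-2}, q_k = a_k·q_{k-1} + q_{k-2} (p₋₁ = 1, q₋₁ = 0):
  k = 0: a₀ = 11; p₀/q₀ = 11/1; p₀² − 132·q₀² = 121 − 132 = -11.
  k = 1: m = 11, d = 11, a = ⌊(11 + 11)/11⌋ = 2; p/q = (2·11 + 1)/(2·1 + 0) = 23/2; p² − 132·q² = 529 − 528 = 1.
  The first convergent with p² − 132·q² = 1 gives the fundamental solution (x₁, y₁) = (23, 2).
Step 2: Apply the recurrence (x_{n+1}, y_{n+1}) = (x₁x_n + 132y₁y_n, x₁y_n + y₁x_n) repeatedly.
  From (x_1, y_1) = (23, 2): x_2 = 23·23 + 132·2·2 = 1057; y_2 = 23·2 + 2·23 = 92.
  From (x_2, y_2) = (1057, 92): x_3 = 23·1057 + 132·2·92 = 48599; y_3 = 23·92 + 2·1057 = 4230.
  From (x_3, y_3) = (48599, 4230): x_4 = 23·48599 + 132·2·4230 = 2234497; y_4 = 23·4230 + 2·48599 = 194488.
  From (x_4, y_4) = (2234497, 194488): x_5 = 23·2234497 + 132·2·194488 = 102738263; y_5 = 23·194488 + 2·2234497 = 8942218.
Step 3: Verify x_5² - 132·y_5² = 10555150684257169 - 10555150684257168 = 1 (should be 1). ✓

(x_1, y_1) = (23, 2); (x_5, y_5) = (102738263, 8942218).


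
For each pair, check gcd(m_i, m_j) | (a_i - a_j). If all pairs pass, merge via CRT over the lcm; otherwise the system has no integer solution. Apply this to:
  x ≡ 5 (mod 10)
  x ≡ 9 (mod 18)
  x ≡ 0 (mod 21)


Moduli 10, 18, 21 are not pairwise coprime, so CRT works modulo lcm(m_i) when all pairwise compatibility conditions hold.
Pairwise compatibility: gcd(m_i, m_j) must divide a_i - a_j for every pair.
Merge one congruence at a time:
  Start: x ≡ 5 (mod 10).
  Combine with x ≡ 9 (mod 18): gcd(10, 18) = 2; 9 - 5 = 4, which IS divisible by 2, so compatible.
    Write x = 5 + 10·t and substitute into x ≡ 9 (mod 18): 10·t ≡ 9 − 5 = 4 (mod 18).
    Divide the congruence (and modulus) by g = 2: 5·t ≡ 2 (mod 9).
    The inverse of 5 mod 9 is 2 (since 5·2 = 10 = 1·9 + 1), so t ≡ 2·2 = 4 ≡ 4 (mod 9).
    Then x = 5 + 10·4 = 45, valid modulo lcm(10, 18) = 90: x ≡ 45 (mod 90).
  Combine with x ≡ 0 (mod 21): gcd(90, 21) = 3; 0 - 45 = -45, which IS divisible by 3, so compatible.
    Write x = 45 + 90·t and substitute into x ≡ 0 (mod 21): 90·t ≡ 0 − 45 = -45 (mod 21).
    Divide the congruence (and modulus) by g = 3: 30·t ≡ -15 (mod 7).
    Reduce coefficients mod 7: 2·t ≡ 6 (mod 7).
    The inverse of 2 mod 7 is 4 (since 2·4 = 8 = 1·7 + 1), so t ≡ 4·6 = 24 ≡ 3 (mod 7).
    Then x = 45 + 90·3 = 315, valid modulo lcm(90, 21) = 630: x ≡ 315 (mod 630).
Verify: 315 mod 10 = 5, 315 mod 18 = 9, 315 mod 21 = 0.

x ≡ 315 (mod 630).


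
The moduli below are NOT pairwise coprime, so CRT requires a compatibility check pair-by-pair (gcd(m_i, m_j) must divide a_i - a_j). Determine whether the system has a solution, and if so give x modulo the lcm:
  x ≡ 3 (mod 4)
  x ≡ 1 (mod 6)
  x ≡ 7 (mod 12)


Moduli 4, 6, 12 are not pairwise coprime, so CRT works modulo lcm(m_i) when all pairwise compatibility conditions hold.
Pairwise compatibility: gcd(m_i, m_j) must divide a_i - a_j for every pair.
Merge one congruence at a time:
  Start: x ≡ 3 (mod 4).
  Combine with x ≡ 1 (mod 6): gcd(4, 6) = 2; 1 - 3 = -2, which IS divisible by 2, so compatible.
    Write x = 3 + 4·t and substitute into x ≡ 1 (mod 6): 4·t ≡ 1 − 3 = -2 (mod 6).
    Divide the congruence (and modulus) by g = 2: 2·t ≡ -1 (mod 3).
    Reduce coefficients mod 3: 2·t ≡ 2 (mod 3).
    The inverse of 2 mod 3 is 2 (since 2·2 = 4 = 1·3 + 1), so t ≡ 2·2 = 4 ≡ 1 (mod 3).
    Then x = 3 + 4·1 = 7, valid modulo lcm(4, 6) = 12: x ≡ 7 (mod 12).
  Combine with x ≡ 7 (mod 12): gcd(12, 12) = 12; 7 - 7 = 0, which IS divisible by 12, so compatible.
    Write x = 7 + 12·t and substitute into x ≡ 7 (mod 12): 12·t ≡ 7 − 7 = 0 (mod 12).
    Divide the congruence (and modulus) by g = 12: 1·t ≡ 0 (mod 1).
    Modulo 1 every t works; take t = 0.
    Then x = 7 + 12·0 = 7, valid modulo lcm(12, 12) = 12: x ≡ 7 (mod 12).
Verify: 7 mod 4 = 3, 7 mod 6 = 1, 7 mod 12 = 7.

x ≡ 7 (mod 12).


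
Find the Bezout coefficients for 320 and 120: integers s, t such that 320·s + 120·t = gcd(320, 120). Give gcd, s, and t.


Euclidean algorithm on (320, 120) — divide until remainder is 0:
  320 = 2 · 120 + 80
  120 = 1 · 80 + 40
  80 = 2 · 40 + 0
gcd(320, 120) = 40.
Track Bezout coefficients alongside the remainders: start with r₀ = 320 = a·1 + b·0 (s = 1, t = 0) and r₁ = 120 = a·0 + b·1 (s = 0, t = 1); each new remainder r_{k+1} = r_{k-1} − q_k·r_k inherits s_{k+1} = s_{k-1} − q_k·s_k, t_{k+1} = t_{k-1} − q_k·t_k, so r_k = a·s_k + b·t_k at every step:
  q = 2: r = 80, s = 1 − 2·0 = 1, t = 0 − 2·1 = -2  (check: 320·1 + 120·(-2) = 80)
  q = 1: r = 40, s = 0 − 1·1 = -1, t = 1 − 1·(-2) = 3  (check: 320·(-1) + 120·3 = 40)
The row with r = 40 (the gcd) gives the Bezout coefficients s = -1, t = 3.
Result: 320 · (-1) + 120 · (3) = 40.

gcd(320, 120) = 40; s = -1, t = 3 (check: 320·(-1) + 120·3 = 40).


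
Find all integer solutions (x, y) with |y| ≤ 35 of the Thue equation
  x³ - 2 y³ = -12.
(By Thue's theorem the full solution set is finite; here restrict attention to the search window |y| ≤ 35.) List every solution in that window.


The equation is x³ - 2y³ = -12. For fixed y, x³ = 2·y³ − 12, so a solution requires the RHS to be a perfect cube.
Strategy: iterate y from -35 to 35, compute RHS = 2·y³ − 12, and check whether it is a (positive or negative) perfect cube.
Check small values of y:
  y = 0: RHS = -12 is not a perfect cube.
  y = 1: RHS = -10 is not a perfect cube.
  y = -1: RHS = -14 is not a perfect cube.
  y = 2: RHS = 4 is not a perfect cube.
  y = -2: RHS = -28 is not a perfect cube.
  y = 3: RHS = 42 is not a perfect cube.
  y = -3: RHS = -66 is not a perfect cube.
Continuing the search up to |y| = 35 finds no solutions either.
No (x, y) in the scanned range satisfies the equation.

No integer solutions with |y| ≤ 35.


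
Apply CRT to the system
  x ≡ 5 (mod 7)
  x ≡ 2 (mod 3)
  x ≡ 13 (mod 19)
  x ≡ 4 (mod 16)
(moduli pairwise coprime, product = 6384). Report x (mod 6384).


Product of moduli M = 7 · 3 · 19 · 16 = 6384.
Merge one congruence at a time:
  Start: x ≡ 5 (mod 7).
  Combine with x ≡ 2 (mod 3); new modulus lcm = 21.
    Write x = 5 + 7·t and substitute into x ≡ 2 (mod 3): 7·t ≡ 2 − 5 = -3 (mod 3).
    Reduce coefficients mod 3: 1·t ≡ 0 (mod 3).
    So t ≡ 0 (mod 3).
    Then x = 5 + 7·0 = 5, valid modulo lcm(7, 3) = 21: x ≡ 5 (mod 21).
  Combine with x ≡ 13 (mod 19); new modulus lcm = 399.
    Write x = 5 + 21·t and substitute into x ≡ 13 (mod 19): 21·t ≡ 13 − 5 = 8 (mod 19).
    Reduce coefficients mod 19: 2·t ≡ 8 (mod 19).
    The inverse of 2 mod 19 is 10 (since 2·10 = 20 = 1·19 + 1), so t ≡ 10·8 = 80 ≡ 4 (mod 19).
    Then x = 5 + 21·4 = 89, valid modulo lcm(21, 19) = 399: x ≡ 89 (mod 399).
  Combine with x ≡ 4 (mod 16); new modulus lcm = 6384.
    Write x = 89 + 399·t and substitute into x ≡ 4 (mod 16): 399·t ≡ 4 − 89 = -85 (mod 16).
    Reduce coefficients mod 16: 15·t ≡ 11 (mod 16).
    The inverse of 15 mod 16 is 15 (since 15·15 = 225 = 14·16 + 1), so t ≡ 15·11 = 165 ≡ 5 (mod 16).
    Then x = 89 + 399·5 = 2084, valid modulo lcm(399, 16) = 6384: x ≡ 2084 (mod 6384).
Verify against each original: 2084 mod 7 = 5, 2084 mod 3 = 2, 2084 mod 19 = 13, 2084 mod 16 = 4.

x ≡ 2084 (mod 6384).


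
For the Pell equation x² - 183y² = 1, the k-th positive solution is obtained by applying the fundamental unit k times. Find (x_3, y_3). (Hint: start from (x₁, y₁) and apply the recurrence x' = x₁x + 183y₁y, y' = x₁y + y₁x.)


Step 1: Find the fundamental solution (x₁, y₁) of x² - 183y² = 1.
  Expand √183 as a continued fraction. a₀ = ⌊√183⌋ = 13; iterate m_{k+1} = d_k·a_k − m_k, d_{k+1} = (183 − m_{k+1}²)/d_k, a_{k+1} = ⌊(a₀ + m_{k+1})/d_{k+1}⌋ (starting m₀ = 0, d₀ = 1), with convergents p_k = a_k·p_{k-1} + p_{k-2}, q_k = a_k·q_{k-1} + q_{k-2} (p₋₁ = 1, q₋₁ = 0):
  k = 0: a₀ = 13; p₀/q₀ = 13/1; p₀² − 183·q₀² = 169 − 183 = -14.
  k = 1: m = 13, d = 14, a = ⌊(13 + 13)/14⌋ = 1; p/q = (1·13 + 1)/(1·1 + 0) = 14/1; p² − 183·q² = 196 − 183 = 13.
  k = 2: m = 1, d = 13, a = ⌊(13 + 1)/13⌋ = 1; p/q = (1·14 + 13)/(1·1 + 1) = 27/2; p² − 183·q² = 729 − 732 = -3.
  k = 3: m = 12, d = 3, a = ⌊(13 + 12)/3⌋ = 8; p/q = (8·27 + 14)/(8·2 + 1) = 230/17; p² − 183·q² = 52900 − 52887 = 13.
  k = 4: m = 12, d = 13, a = ⌊(13 + 12)/13⌋ = 1; p/q = (1·230 + 27)/(1·17 + 2) = 257/19; p² − 183·q² = 66049 − 66063 = -14.
  k = 5: m = 1, d = 14, a = ⌊(13 + 1)/14⌋ = 1; p/q = (1·257 + 230)/(1·19 + 17) = 487/36; p² − 183·q² = 237169 − 237168 = 1.
  The first convergent with p² − 183·q² = 1 gives the fundamental solution (x₁, y₁) = (487, 36).
Step 2: Apply the recurrence (x_{n+1}, y_{n+1}) = (x₁x_n + 183y₁y_n, x₁y_n + y₁x_n) repeatedly.
  From (x_1, y_1) = (487, 36): x_2 = 487·487 + 183·36·36 = 474337; y_2 = 487·36 + 36·487 = 35064.
  From (x_2, y_2) = (474337, 35064): x_3 = 487·474337 + 183·36·35064 = 462003751; y_3 = 487·35064 + 36·474337 = 34152300.
Step 3: Verify x_3² - 183·y_3² = 213447465938070001 - 213447465938070000 = 1 (should be 1). ✓

(x_1, y_1) = (487, 36); (x_3, y_3) = (462003751, 34152300).


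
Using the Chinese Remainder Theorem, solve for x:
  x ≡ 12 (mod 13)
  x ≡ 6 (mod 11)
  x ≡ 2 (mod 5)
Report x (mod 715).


Moduli 13, 11, 5 are pairwise coprime; by CRT there is a unique solution modulo M = 13 · 11 · 5 = 715.
Solve pairwise, accumulating the modulus:
  Start with x ≡ 12 (mod 13).
  Combine with x ≡ 6 (mod 11): since gcd(13, 11) = 1, we get a unique residue mod 143.
    Write x = 12 + 13·t and substitute into x ≡ 6 (mod 11): 13·t ≡ 6 − 12 = -6 (mod 11).
    Reduce coefficients mod 11: 2·t ≡ 5 (mod 11).
    The inverse of 2 mod 11 is 6 (since 2·6 = 12 = 1·11 + 1), so t ≡ 6·5 = 30 ≡ 8 (mod 11).
    Then x = 12 + 13·8 = 116, valid modulo lcm(13, 11) = 143: x ≡ 116 (mod 143).
  Combine with x ≡ 2 (mod 5): since gcd(143, 5) = 1, we get a unique residue mod 715.
    Write x = 116 + 143·t and substitute into x ≡ 2 (mod 5): 143·t ≡ 2 − 116 = -114 (mod 5).
    Reduce coefficients mod 5: 3·t ≡ 1 (mod 5).
    The inverse of 3 mod 5 is 2 (since 3·2 = 6 = 1·5 + 1), so t ≡ 2·1 = 2 ≡ 2 (mod 5).
    Then x = 116 + 143·2 = 402, valid modulo lcm(143, 5) = 715: x ≡ 402 (mod 715).
Verify: 402 mod 13 = 12 ✓, 402 mod 11 = 6 ✓, 402 mod 5 = 2 ✓.

x ≡ 402 (mod 715).


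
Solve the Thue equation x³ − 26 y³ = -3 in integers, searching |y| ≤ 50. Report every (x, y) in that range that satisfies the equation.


The equation is x³ - 26y³ = -3. For fixed y, x³ = 26·y³ − 3, so a solution requires the RHS to be a perfect cube.
Strategy: iterate y from -50 to 50, compute RHS = 26·y³ − 3, and check whether it is a (positive or negative) perfect cube.
Check small values of y:
  y = 0: RHS = -3 is not a perfect cube.
  y = 1: RHS = 23 is not a perfect cube.
  y = -1: RHS = -29 is not a perfect cube.
  y = 2: RHS = 205 is not a perfect cube.
  y = -2: RHS = -211 is not a perfect cube.
  y = 3: RHS = 699 is not a perfect cube.
  y = -3: RHS = -705 is not a perfect cube.
Continuing the search up to |y| = 50 finds no solutions either.
No (x, y) in the scanned range satisfies the equation.

No integer solutions with |y| ≤ 50.


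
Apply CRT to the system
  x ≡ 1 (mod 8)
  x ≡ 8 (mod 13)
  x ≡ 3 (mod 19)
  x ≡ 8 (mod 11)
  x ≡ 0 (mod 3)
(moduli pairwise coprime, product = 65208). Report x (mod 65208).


Product of moduli M = 8 · 13 · 19 · 11 · 3 = 65208.
Merge one congruence at a time:
  Start: x ≡ 1 (mod 8).
  Combine with x ≡ 8 (mod 13); new modulus lcm = 104.
    Write x = 1 + 8·t and substitute into x ≡ 8 (mod 13): 8·t ≡ 8 − 1 = 7 (mod 13).
    The inverse of 8 mod 13 is 5 (since 8·5 = 40 = 3·13 + 1), so t ≡ 5·7 = 35 ≡ 9 (mod 13).
    Then x = 1 + 8·9 = 73, valid modulo lcm(8, 13) = 104: x ≡ 73 (mod 104).
  Combine with x ≡ 3 (mod 19); new modulus lcm = 1976.
    Write x = 73 + 104·t and substitute into x ≡ 3 (mod 19): 104·t ≡ 3 − 73 = -70 (mod 19).
    Reduce coefficients mod 19: 9·t ≡ 6 (mod 19).
    The inverse of 9 mod 19 is 17 (since 9·17 = 153 = 8·19 + 1), so t ≡ 17·6 = 102 ≡ 7 (mod 19).
    Then x = 73 + 104·7 = 801, valid modulo lcm(104, 19) = 1976: x ≡ 801 (mod 1976).
  Combine with x ≡ 8 (mod 11); new modulus lcm = 21736.
    Write x = 801 + 1976·t and substitute into x ≡ 8 (mod 11): 1976·t ≡ 8 − 801 = -793 (mod 11).
    Reduce coefficients mod 11: 7·t ≡ 10 (mod 11).
    The inverse of 7 mod 11 is 8 (since 7·8 = 56 = 5·11 + 1), so t ≡ 8·10 = 80 ≡ 3 (mod 11).
    Then x = 801 + 1976·3 = 6729, valid modulo lcm(1976, 11) = 21736: x ≡ 6729 (mod 21736).
  Combine with x ≡ 0 (mod 3); new modulus lcm = 65208.
    Write x = 6729 + 21736·t and substitute into x ≡ 0 (mod 3): 21736·t ≡ 0 − 6729 = -6729 (mod 3).
    Reduce coefficients mod 3: 1·t ≡ 0 (mod 3).
    So t ≡ 0 (mod 3).
    Then x = 6729 + 21736·0 = 6729, valid modulo lcm(21736, 3) = 65208: x ≡ 6729 (mod 65208).
Verify against each original: 6729 mod 8 = 1, 6729 mod 13 = 8, 6729 mod 19 = 3, 6729 mod 11 = 8, 6729 mod 3 = 0.

x ≡ 6729 (mod 65208).


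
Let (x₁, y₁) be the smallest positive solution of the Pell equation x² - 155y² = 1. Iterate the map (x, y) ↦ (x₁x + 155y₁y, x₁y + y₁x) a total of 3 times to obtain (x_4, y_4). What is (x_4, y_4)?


Step 1: Find the fundamental solution (x₁, y₁) of x² - 155y² = 1.
  Expand √155 as a continued fraction. a₀ = ⌊√155⌋ = 12; iterate m_{k+1} = d_k·a_k − m_k, d_{k+1} = (155 − m_{k+1}²)/d_k, a_{k+1} = ⌊(a₀ + m_{k+1})/d_{k+1}⌋ (starting m₀ = 0, d₀ = 1), with convergents p_k = a_k·p_{k-1} + p_{k-2}, q_k = a_k·q_{k-1} + q_{k-2} (p₋₁ = 1, q₋₁ = 0):
  k = 0: a₀ = 12; p₀/q₀ = 12/1; p₀² − 155·q₀² = 144 − 155 = -11.
  k = 1: m = 12, d = 11, a = ⌊(12 + 12)/11⌋ = 2; p/q = (2·12 + 1)/(2·1 + 0) = 25/2; p² − 155·q² = 625 − 620 = 5.
  k = 2: m = 10, d = 5, a = ⌊(12 + 10)/5⌋ = 4; p/q = (4·25 + 12)/(4·2 + 1) = 112/9; p² − 155·q² = 12544 − 12555 = -11.
  k = 3: m = 10, d = 11, a = ⌊(12 + 10)/11⌋ = 2; p/q = (2·112 + 25)/(2·9 + 2) = 249/20; p² − 155·q² = 62001 − 62000 = 1.
  The first convergent with p² − 155·q² = 1 gives the fundamental solution (x₁, y₁) = (249, 20).
Step 2: Apply the recurrence (x_{n+1}, y_{n+1}) = (x₁x_n + 155y₁y_n, x₁y_n + y₁x_n) repeatedly.
  From (x_1, y_1) = (249, 20): x_2 = 249·249 + 155·20·20 = 124001; y_2 = 249·20 + 20·249 = 9960.
  From (x_2, y_2) = (124001, 9960): x_3 = 249·124001 + 155·20·9960 = 61752249; y_3 = 249·9960 + 20·124001 = 4960060.
  From (x_3, y_3) = (61752249, 4960060): x_4 = 249·61752249 + 155·20·4960060 = 30752496001; y_4 = 249·4960060 + 20·61752249 = 2470099920.
Step 3: Verify x_4² - 155·y_4² = 945716010291520992001 - 945716010291520992000 = 1 (should be 1). ✓

(x_1, y_1) = (249, 20); (x_4, y_4) = (30752496001, 2470099920).


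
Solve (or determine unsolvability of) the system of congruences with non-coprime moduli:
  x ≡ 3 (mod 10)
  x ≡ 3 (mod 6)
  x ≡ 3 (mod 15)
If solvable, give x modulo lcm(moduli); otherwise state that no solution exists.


Moduli 10, 6, 15 are not pairwise coprime, so CRT works modulo lcm(m_i) when all pairwise compatibility conditions hold.
Pairwise compatibility: gcd(m_i, m_j) must divide a_i - a_j for every pair.
Merge one congruence at a time:
  Start: x ≡ 3 (mod 10).
  Combine with x ≡ 3 (mod 6): gcd(10, 6) = 2; 3 - 3 = 0, which IS divisible by 2, so compatible.
    Write x = 3 + 10·t and substitute into x ≡ 3 (mod 6): 10·t ≡ 3 − 3 = 0 (mod 6).
    Divide the congruence (and modulus) by g = 2: 5·t ≡ 0 (mod 3).
    Reduce coefficients mod 3: 2·t ≡ 0 (mod 3).
    The inverse of 2 mod 3 is 2 (since 2·2 = 4 = 1·3 + 1), so t ≡ 2·0 = 0 ≡ 0 (mod 3).
    Then x = 3 + 10·0 = 3, valid modulo lcm(10, 6) = 30: x ≡ 3 (mod 30).
  Combine with x ≡ 3 (mod 15): gcd(30, 15) = 15; 3 - 3 = 0, which IS divisible by 15, so compatible.
    Write x = 3 + 30·t and substitute into x ≡ 3 (mod 15): 30·t ≡ 3 − 3 = 0 (mod 15).
    Divide the congruence (and modulus) by g = 15: 2·t ≡ 0 (mod 1).
    Modulo 1 every t works; take t = 0.
    Then x = 3 + 30·0 = 3, valid modulo lcm(30, 15) = 30: x ≡ 3 (mod 30).
Verify: 3 mod 10 = 3, 3 mod 6 = 3, 3 mod 15 = 3.

x ≡ 3 (mod 30).


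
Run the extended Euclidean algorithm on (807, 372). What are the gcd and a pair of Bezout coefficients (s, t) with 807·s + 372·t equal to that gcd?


Euclidean algorithm on (807, 372) — divide until remainder is 0:
  807 = 2 · 372 + 63
  372 = 5 · 63 + 57
  63 = 1 · 57 + 6
  57 = 9 · 6 + 3
  6 = 2 · 3 + 0
gcd(807, 372) = 3.
Track Bezout coefficients alongside the remainders: start with r₀ = 807 = a·1 + b·0 (s = 1, t = 0) and r₁ = 372 = a·0 + b·1 (s = 0, t = 1); each new remainder r_{k+1} = r_{k-1} − q_k·r_k inherits s_{k+1} = s_{k-1} − q_k·s_k, t_{k+1} = t_{k-1} − q_k·t_k, so r_k = a·s_k + b·t_k at every step:
  q = 2: r = 63, s = 1 − 2·0 = 1, t = 0 − 2·1 = -2  (check: 807·1 + 372·(-2) = 63)
  q = 5: r = 57, s = 0 − 5·1 = -5, t = 1 − 5·(-2) = 11  (check: 807·(-5) + 372·11 = 57)
  q = 1: r = 6, s = 1 − 1·(-5) = 6, t = -2 − 1·11 = -13  (check: 807·6 + 372·(-13) = 6)
  q = 9: r = 3, s = -5 − 9·6 = -59, t = 11 − 9·(-13) = 128  (check: 807·(-59) + 372·128 = 3)
The row with r = 3 (the gcd) gives the Bezout coefficients s = -59, t = 128.
Result: 807 · (-59) + 372 · (128) = 3.

gcd(807, 372) = 3; s = -59, t = 128 (check: 807·(-59) + 372·128 = 3).


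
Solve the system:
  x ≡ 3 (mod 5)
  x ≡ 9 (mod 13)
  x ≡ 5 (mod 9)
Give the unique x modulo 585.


Moduli 5, 13, 9 are pairwise coprime; by CRT there is a unique solution modulo M = 5 · 13 · 9 = 585.
Solve pairwise, accumulating the modulus:
  Start with x ≡ 3 (mod 5).
  Combine with x ≡ 9 (mod 13): since gcd(5, 13) = 1, we get a unique residue mod 65.
    Write x = 3 + 5·t and substitute into x ≡ 9 (mod 13): 5·t ≡ 9 − 3 = 6 (mod 13).
    The inverse of 5 mod 13 is 8 (since 5·8 = 40 = 3·13 + 1), so t ≡ 8·6 = 48 ≡ 9 (mod 13).
    Then x = 3 + 5·9 = 48, valid modulo lcm(5, 13) = 65: x ≡ 48 (mod 65).
  Combine with x ≡ 5 (mod 9): since gcd(65, 9) = 1, we get a unique residue mod 585.
    Write x = 48 + 65·t and substitute into x ≡ 5 (mod 9): 65·t ≡ 5 − 48 = -43 (mod 9).
    Reduce coefficients mod 9: 2·t ≡ 2 (mod 9).
    The inverse of 2 mod 9 is 5 (since 2·5 = 10 = 1·9 + 1), so t ≡ 5·2 = 10 ≡ 1 (mod 9).
    Then x = 48 + 65·1 = 113, valid modulo lcm(65, 9) = 585: x ≡ 113 (mod 585).
Verify: 113 mod 5 = 3 ✓, 113 mod 13 = 9 ✓, 113 mod 9 = 5 ✓.

x ≡ 113 (mod 585).


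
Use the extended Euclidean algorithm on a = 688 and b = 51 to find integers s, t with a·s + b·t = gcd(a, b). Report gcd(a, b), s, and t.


Euclidean algorithm on (688, 51) — divide until remainder is 0:
  688 = 13 · 51 + 25
  51 = 2 · 25 + 1
  25 = 25 · 1 + 0
gcd(688, 51) = 1.
Track Bezout coefficients alongside the remainders: start with r₀ = 688 = a·1 + b·0 (s = 1, t = 0) and r₁ = 51 = a·0 + b·1 (s = 0, t = 1); each new remainder r_{k+1} = r_{k-1} − q_k·r_k inherits s_{k+1} = s_{k-1} − q_k·s_k, t_{k+1} = t_{k-1} − q_k·t_k, so r_k = a·s_k + b·t_k at every step:
  q = 13: r = 25, s = 1 − 13·0 = 1, t = 0 − 13·1 = -13  (check: 688·1 + 51·(-13) = 25)
  q = 2: r = 1, s = 0 − 2·1 = -2, t = 1 − 2·(-13) = 27  (check: 688·(-2) + 51·27 = 1)
The row with r = 1 (the gcd) gives the Bezout coefficients s = -2, t = 27.
Result: 688 · (-2) + 51 · (27) = 1.

gcd(688, 51) = 1; s = -2, t = 27 (check: 688·(-2) + 51·27 = 1).


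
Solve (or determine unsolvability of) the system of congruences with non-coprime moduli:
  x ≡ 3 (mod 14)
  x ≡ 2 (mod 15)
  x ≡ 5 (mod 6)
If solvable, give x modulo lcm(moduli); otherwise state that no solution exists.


Moduli 14, 15, 6 are not pairwise coprime, so CRT works modulo lcm(m_i) when all pairwise compatibility conditions hold.
Pairwise compatibility: gcd(m_i, m_j) must divide a_i - a_j for every pair.
Merge one congruence at a time:
  Start: x ≡ 3 (mod 14).
  Combine with x ≡ 2 (mod 15): gcd(14, 15) = 1; 2 - 3 = -1, which IS divisible by 1, so compatible.
    Write x = 3 + 14·t and substitute into x ≡ 2 (mod 15): 14·t ≡ 2 − 3 = -1 (mod 15).
    Reduce coefficients mod 15: 14·t ≡ 14 (mod 15).
    The inverse of 14 mod 15 is 14 (since 14·14 = 196 = 13·15 + 1), so t ≡ 14·14 = 196 ≡ 1 (mod 15).
    Then x = 3 + 14·1 = 17, valid modulo lcm(14, 15) = 210: x ≡ 17 (mod 210).
  Combine with x ≡ 5 (mod 6): gcd(210, 6) = 6; 5 - 17 = -12, which IS divisible by 6, so compatible.
    Write x = 17 + 210·t and substitute into x ≡ 5 (mod 6): 210·t ≡ 5 − 17 = -12 (mod 6).
    Divide the congruence (and modulus) by g = 6: 35·t ≡ -2 (mod 1).
    Modulo 1 every t works; take t = 0.
    Then x = 17 + 210·0 = 17, valid modulo lcm(210, 6) = 210: x ≡ 17 (mod 210).
Verify: 17 mod 14 = 3, 17 mod 15 = 2, 17 mod 6 = 5.

x ≡ 17 (mod 210).


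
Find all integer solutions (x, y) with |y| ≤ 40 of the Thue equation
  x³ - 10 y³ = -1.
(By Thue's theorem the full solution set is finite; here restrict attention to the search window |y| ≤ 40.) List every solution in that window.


The equation is x³ - 10y³ = -1. For fixed y, x³ = 10·y³ − 1, so a solution requires the RHS to be a perfect cube.
Strategy: iterate y from -40 to 40, compute RHS = 10·y³ − 1, and check whether it is a (positive or negative) perfect cube.
Check small values of y:
  y = 0: RHS = -1 = (-1)³ ⇒ x = -1 works.
  y = 1: RHS = 9 is not a perfect cube.
  y = -1: RHS = -11 is not a perfect cube.
  y = 2: RHS = 79 is not a perfect cube.
  y = -2: RHS = -81 is not a perfect cube.
  y = 3: RHS = 269 is not a perfect cube.
  y = -3: RHS = -271 is not a perfect cube.
Continuing the search up to |y| = 40 finds no further solutions beyond those listed.
Collected solutions: (-1, 0).

Solutions (with |y| ≤ 40): (-1, 0).
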